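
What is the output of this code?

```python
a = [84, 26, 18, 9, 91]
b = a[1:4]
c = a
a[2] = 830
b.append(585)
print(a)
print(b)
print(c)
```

Key concept: slice vs alias.
Step by step:
`a = [84, 26, 18, 9, 91]` → a = [84, 26, 18, 9, 91]
`b = a[1:4]` → b = [26, 18, 9]
`c = a` → c = [84, 26, 18, 9, 91] (same object as a)
`a[2] = 830` → a = [84, 26, 830, 9, 91] (same object as c); c = [84, 26, 830, 9, 91] (same object as a)
`b.append(585)` → b = [26, 18, 9, 585]
`print(a)` → prints [84, 26, 830, 9, 91]
`print(b)` → prints [26, 18, 9, 585]
`print(c)` → prints [84, 26, 830, 9, 91]

Answer:
[84, 26, 830, 9, 91]
[26, 18, 9, 585]
[84, 26, 830, 9, 91]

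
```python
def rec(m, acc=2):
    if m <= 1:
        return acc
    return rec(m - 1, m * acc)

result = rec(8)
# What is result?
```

Accumulator trace (n, acc): (8, 2) -> (7, 16) -> (6, 112) -> (5, 672) -> (4, 3360) -> (3, 13440) -> (2, 40320) -> (1, 80640) -> return 80640

Answer: 80640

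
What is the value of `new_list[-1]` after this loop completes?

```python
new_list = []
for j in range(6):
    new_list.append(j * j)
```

Last element of squares 0 to 5
`new_list` takes the values: [] → [0] → [0, 1] → [0, 1, 4] → [0, 1, 4, 9] → [0, 1, 4, 9, 16] → [0, 1, 4, 9, 16, 25]
So `new_list[-1]` = 25

Answer: 25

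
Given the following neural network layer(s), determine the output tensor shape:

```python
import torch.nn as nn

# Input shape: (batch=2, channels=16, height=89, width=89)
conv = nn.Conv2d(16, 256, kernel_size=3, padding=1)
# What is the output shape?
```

Input: (2, 16, 89, 89) -> Output: (2, 256, 89, 89)

Answer: (2, 256, 89, 89)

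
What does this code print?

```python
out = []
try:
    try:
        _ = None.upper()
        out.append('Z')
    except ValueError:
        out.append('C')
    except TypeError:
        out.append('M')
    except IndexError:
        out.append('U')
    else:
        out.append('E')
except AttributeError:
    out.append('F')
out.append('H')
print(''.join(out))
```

Execution trace: 'F' (outer except AttributeError) → 'H' (after the try/except). Output: FH

Answer: FH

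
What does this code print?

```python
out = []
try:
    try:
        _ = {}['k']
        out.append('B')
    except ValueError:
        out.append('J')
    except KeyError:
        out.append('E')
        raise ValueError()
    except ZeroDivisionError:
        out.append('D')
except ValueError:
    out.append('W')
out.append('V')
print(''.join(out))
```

Execution trace: 'E' (inner except KeyError) → 'W' (outer except ValueError) → 'V' (after the try/except). Output: EWV

Answer: EWV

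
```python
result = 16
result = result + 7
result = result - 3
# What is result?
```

Trace:
`result = 16` → result = 16
`result = result + 7` → result = 23
`result = result - 3` → result = 20
So result = 20

Answer: 20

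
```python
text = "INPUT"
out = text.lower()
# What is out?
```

Trace:
`text = "INPUT"` → text = 'INPUT'
`out = text.lower()` → out = 'input'
So out = 'input'

Answer: 'input'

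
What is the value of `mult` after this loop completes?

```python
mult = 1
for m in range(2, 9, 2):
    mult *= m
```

Product of even numbers 2 to 8
`mult` takes the values: 1 → 2 → 8 → 48 → 384

Answer: 384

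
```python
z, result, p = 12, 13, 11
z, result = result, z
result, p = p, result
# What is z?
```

Trace:
`z, result, p = 12, 13, 11` → z = 12; result = 13; p = 11
`z, result = result, z` → z = 13; result = 12
`result, p = p, result` → result = 11; p = 12
So z = 13

Answer: 13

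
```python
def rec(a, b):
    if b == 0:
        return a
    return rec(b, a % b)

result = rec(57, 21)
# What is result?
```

rec(57, 21) -> rec(21, 15) -> rec(15, 6) -> rec(6, 3) -> rec(3, 0) -> 3

Answer: 3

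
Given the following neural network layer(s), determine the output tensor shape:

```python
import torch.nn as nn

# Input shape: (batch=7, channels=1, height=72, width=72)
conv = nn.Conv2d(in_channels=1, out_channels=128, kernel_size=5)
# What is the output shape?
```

Input: (7, 1, 72, 72) -> Output: (7, 128, 68, 68)

Answer: (7, 128, 68, 68)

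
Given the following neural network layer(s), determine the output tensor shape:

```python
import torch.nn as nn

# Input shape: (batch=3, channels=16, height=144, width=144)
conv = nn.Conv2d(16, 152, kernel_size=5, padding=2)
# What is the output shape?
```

Input: (3, 16, 144, 144) -> Output: (3, 152, 144, 144)

Answer: (3, 152, 144, 144)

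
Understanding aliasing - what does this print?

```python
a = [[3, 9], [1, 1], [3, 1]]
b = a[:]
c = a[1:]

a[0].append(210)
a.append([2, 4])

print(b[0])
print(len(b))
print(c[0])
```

Key concept: slice with nested mutation.
Step by step:
`a = [[3, 9], [1, 1], [3, 1]]` → a = [[3, 9], [1, 1], [3, 1]]
`b = a[:]` → b = [[3, 9], [1, 1], [3, 1]]
`c = a[1:]` → c = [[1, 1], [3, 1]]
`a[0].append(210)` → a = [[3, 9, 210], [1, 1], [3, 1]]; b = [[3, 9, 210], [1, 1], [3, 1]]
`a.append([2, 4])` → a = [[3, 9, 210], [1, 1], [3, 1], [2, 4]]
`print(b[0])` → prints [3, 9, 210]
`print(len(b))` → prints 3
`print(c[0])` → prints [1, 1]

Answer:
[3, 9, 210]
3
[1, 1]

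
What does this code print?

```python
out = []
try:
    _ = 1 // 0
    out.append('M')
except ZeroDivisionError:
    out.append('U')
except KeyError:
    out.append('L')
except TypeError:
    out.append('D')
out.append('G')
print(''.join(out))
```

Execution trace: 'U' (except ZeroDivisionError) → 'G' (after the try/except). Output: UG

Answer: UG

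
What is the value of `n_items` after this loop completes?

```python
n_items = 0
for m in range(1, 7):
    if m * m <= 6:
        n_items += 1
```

Count numbers where m² ≤ 6
`n_items` takes the values: 0 → 1 → 2

Answer: 2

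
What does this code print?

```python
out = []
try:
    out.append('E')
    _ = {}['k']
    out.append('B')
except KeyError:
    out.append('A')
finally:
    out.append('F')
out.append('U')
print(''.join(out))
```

Execution trace: 'E' (try body) → 'A' (except KeyError) → 'F' (finally) → 'U' (after the try/except). Output: EAFU

Answer: EAFU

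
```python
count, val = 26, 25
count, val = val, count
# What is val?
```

Trace:
`count, val = 26, 25` → count = 26; val = 25
`count, val = val, count` → count = 25; val = 26
So val = 26

Answer: 26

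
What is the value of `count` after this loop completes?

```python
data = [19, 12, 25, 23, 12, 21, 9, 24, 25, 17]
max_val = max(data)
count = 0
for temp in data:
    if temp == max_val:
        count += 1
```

Count of max value 25 in [19, 12, 25, 23, 12, 21, 9, 24, 25, 17]
`count` takes the values: 0 → 1 → 2

Answer: 2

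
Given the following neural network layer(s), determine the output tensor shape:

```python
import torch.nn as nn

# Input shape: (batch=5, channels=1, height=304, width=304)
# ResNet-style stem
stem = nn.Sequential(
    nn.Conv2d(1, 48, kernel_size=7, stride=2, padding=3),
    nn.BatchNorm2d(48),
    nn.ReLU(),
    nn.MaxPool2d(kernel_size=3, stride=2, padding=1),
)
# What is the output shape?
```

Input: (5, 1, 304, 304) -> after Conv2d 7x7 stride=2: (5, 48, 152, 152) -> Output: (5, 48, 76, 76)

Answer: (5, 48, 76, 76)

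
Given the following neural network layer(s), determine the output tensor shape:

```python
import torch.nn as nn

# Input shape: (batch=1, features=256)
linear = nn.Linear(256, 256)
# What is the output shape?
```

Input: (1, 256) -> Output: (1, 256)

Answer: (1, 256)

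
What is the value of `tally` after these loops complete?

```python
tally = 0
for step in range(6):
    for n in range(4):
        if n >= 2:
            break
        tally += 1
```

Inner breaks at 2, outer runs 6 times
`tally` takes the values: 0 → 1 → 2 → 3 → 4 → 5 → 6 → 7 → 8 → 9 → 10 → 11 → 12

Answer: 12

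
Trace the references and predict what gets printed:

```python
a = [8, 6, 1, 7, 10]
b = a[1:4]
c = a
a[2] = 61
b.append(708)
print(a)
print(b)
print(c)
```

Key concept: slice vs alias.
Step by step:
`a = [8, 6, 1, 7, 10]` → a = [8, 6, 1, 7, 10]
`b = a[1:4]` → b = [6, 1, 7]
`c = a` → c = [8, 6, 1, 7, 10] (same object as a)
`a[2] = 61` → a = [8, 6, 61, 7, 10] (same object as c); c = [8, 6, 61, 7, 10] (same object as a)
`b.append(708)` → b = [6, 1, 7, 708]
`print(a)` → prints [8, 6, 61, 7, 10]
`print(b)` → prints [6, 1, 7, 708]
`print(c)` → prints [8, 6, 61, 7, 10]

Answer:
[8, 6, 61, 7, 10]
[6, 1, 7, 708]
[8, 6, 61, 7, 10]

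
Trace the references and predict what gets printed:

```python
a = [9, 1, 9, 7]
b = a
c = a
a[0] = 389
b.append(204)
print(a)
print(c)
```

Key concept: multiple aliases.
Step by step:
`a = [9, 1, 9, 7]` → a = [9, 1, 9, 7]
`b = a` → b = [9, 1, 9, 7] (same object as a)
`c = a` → c = [9, 1, 9, 7] (same object as a, b)
`a[0] = 389` → a = [389, 1, 9, 7] (same object as b, c); b = [389, 1, 9, 7] (same object as a, c); c = [389, 1, 9, 7] (same object as a, b)
`b.append(204)` → a = [389, 1, 9, 7, 204] (same object as b, c); b = [389, 1, 9, 7, 204] (same object as a, c); c = [389, 1, 9, 7, 204] (same object as a, b)
`print(a)` → prints [389, 1, 9, 7, 204]
`print(c)` → prints [389, 1, 9, 7, 204]

Answer:
[389, 1, 9, 7, 204]
[389, 1, 9, 7, 204]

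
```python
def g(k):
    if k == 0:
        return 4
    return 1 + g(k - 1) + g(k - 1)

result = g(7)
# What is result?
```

g(k) = 1 + 2·g(k-1), g(0)=4. Closed form: (4+1)·2^7 - 1 = 639.

Answer: 639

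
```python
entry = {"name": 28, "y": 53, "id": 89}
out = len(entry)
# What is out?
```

Trace:
`entry = {"name": 28, "y": 53, "id": 89}` → entry = {'name': 28, 'y': 53, 'id': 89}
`out = len(entry)` → out = 3
So out = 3

Answer: 3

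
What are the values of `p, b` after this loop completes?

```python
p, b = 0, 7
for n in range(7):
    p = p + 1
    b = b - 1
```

p goes 0→7, b goes 7→0
`p, b` takes the values: (0, 7) → (1, 7) → (1, 6) → (2, 6) → (2, 5) → (3, 5) → (3, 4) → (4, 4) → (4, 3) → (5, 3) → (5, 2) → (6, 2) → (6, 1) → (7, 1) → (7, 0)

Answer: 7, 0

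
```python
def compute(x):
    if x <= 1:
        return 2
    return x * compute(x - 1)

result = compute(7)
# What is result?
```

compute(7) = 7 * 6 * 5 * 4 * 3 * 2 * 2 = 10080

Answer: 10080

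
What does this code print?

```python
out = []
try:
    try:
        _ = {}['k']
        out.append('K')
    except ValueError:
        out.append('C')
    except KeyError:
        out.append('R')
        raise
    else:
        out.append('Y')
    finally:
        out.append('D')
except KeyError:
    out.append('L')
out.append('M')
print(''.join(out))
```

Execution trace: 'R' (except KeyError) → 'D' (finally) → 'L' (outer except KeyError) → 'M' (after the try/except). Output: RDLM

Answer: RDLM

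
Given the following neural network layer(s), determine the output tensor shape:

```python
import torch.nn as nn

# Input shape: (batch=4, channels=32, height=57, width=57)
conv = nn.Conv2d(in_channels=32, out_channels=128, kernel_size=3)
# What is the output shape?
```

Input: (4, 32, 57, 57) -> Output: (4, 128, 55, 55)

Answer: (4, 128, 55, 55)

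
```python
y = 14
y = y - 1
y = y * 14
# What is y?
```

Trace:
`y = 14` → y = 14
`y = y - 1` → y = 13
`y = y * 14` → y = 182
So y = 182

Answer: 182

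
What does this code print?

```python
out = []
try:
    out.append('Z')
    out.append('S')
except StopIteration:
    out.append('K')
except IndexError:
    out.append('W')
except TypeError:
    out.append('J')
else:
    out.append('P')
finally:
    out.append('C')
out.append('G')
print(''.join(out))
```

Execution trace: 'Z' (try body) → 'S' (try body, no exception) → 'P' (else) → 'C' (finally) → 'G' (after the try/except). Output: ZSPCG

Answer: ZSPCG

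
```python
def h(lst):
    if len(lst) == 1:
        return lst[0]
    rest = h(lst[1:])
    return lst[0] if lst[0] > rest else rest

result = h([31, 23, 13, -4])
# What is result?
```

Recursive max over [31, 23, 13, -4] = 31

Answer: 31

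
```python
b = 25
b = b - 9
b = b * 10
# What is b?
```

Trace:
`b = 25` → b = 25
`b = b - 9` → b = 16
`b = b * 10` → b = 160
So b = 160

Answer: 160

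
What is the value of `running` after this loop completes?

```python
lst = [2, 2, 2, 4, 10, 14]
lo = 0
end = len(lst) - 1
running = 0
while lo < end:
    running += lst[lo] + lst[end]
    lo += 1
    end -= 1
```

Sum of pairs from ends
`running` takes the values: 0 → 16 → 28 → 34

Answer: 34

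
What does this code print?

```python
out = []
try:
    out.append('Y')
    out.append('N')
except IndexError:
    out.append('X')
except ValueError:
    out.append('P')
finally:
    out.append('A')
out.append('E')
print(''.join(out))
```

Execution trace: 'Y' (try body) → 'N' (try body, no exception) → 'A' (finally) → 'E' (after the try/except). Output: YNAE

Answer: YNAE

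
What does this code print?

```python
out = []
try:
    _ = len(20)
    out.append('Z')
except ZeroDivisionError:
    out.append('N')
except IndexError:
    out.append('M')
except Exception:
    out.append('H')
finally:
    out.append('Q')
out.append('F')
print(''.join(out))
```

Execution trace: 'H' (except Exception) → 'Q' (finally) → 'F' (after the try/except). Output: HQF

Answer: HQF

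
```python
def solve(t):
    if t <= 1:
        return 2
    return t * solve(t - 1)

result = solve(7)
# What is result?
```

solve(7) = 7 * 6 * 5 * 4 * 3 * 2 * 2 = 10080

Answer: 10080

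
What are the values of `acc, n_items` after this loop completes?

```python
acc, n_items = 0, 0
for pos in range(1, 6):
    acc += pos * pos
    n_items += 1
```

Sum of squares and count
`acc, n_items` takes the values: (0, 0) → (1, 0) → (1, 1) → (5, 1) → (5, 2) → (14, 2) → (14, 3) → (30, 3) → (30, 4) → (55, 4) → (55, 5)

Answer: 55, 5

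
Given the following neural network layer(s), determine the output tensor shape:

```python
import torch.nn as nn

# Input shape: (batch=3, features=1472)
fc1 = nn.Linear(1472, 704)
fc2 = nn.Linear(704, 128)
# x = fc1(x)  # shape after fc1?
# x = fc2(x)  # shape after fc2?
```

Input: (3, 1472) -> after fc1: (3, 704) -> Output: (3, 128)

Answer: (3, 128)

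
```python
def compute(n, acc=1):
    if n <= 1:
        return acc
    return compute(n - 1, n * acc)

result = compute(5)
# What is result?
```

Accumulator trace (n, acc): (5, 1) -> (4, 5) -> (3, 20) -> (2, 60) -> (1, 120) -> return 120

Answer: 120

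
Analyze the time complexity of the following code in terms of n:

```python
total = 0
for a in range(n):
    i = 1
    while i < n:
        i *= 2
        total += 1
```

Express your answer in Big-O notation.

Each loop level contributes: n × log n. Multiplying the contributions gives O(n log n).

Answer: O(n log n)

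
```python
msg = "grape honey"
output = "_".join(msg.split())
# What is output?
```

Trace:
`msg = "grape honey"` → msg = 'grape honey'
`output = "_".join(msg.split())` → output = 'grape_honey'
So output = 'grape_honey'

Answer: 'grape_honey'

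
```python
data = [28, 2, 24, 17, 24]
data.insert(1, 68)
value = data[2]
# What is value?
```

Trace:
`data = [28, 2, 24, 17, 24]` → data = [28, 2, 24, 17, 24]
`data.insert(1, 68)` → data = [28, 68, 2, 24, 17, 24]
`value = data[2]` → value = 2
So value = 2

Answer: 2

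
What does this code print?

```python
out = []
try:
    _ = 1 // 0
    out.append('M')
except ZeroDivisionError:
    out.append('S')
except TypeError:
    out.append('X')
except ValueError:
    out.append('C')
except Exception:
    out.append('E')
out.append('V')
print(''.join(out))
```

Execution trace: 'S' (except ZeroDivisionError) → 'V' (after the try/except). Output: SV

Answer: SV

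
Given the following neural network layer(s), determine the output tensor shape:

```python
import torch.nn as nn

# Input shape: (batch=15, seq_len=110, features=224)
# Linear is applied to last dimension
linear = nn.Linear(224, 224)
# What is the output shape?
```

Input: (15, 110, 224) -> Output: (15, 110, 224)

Answer: (15, 110, 224)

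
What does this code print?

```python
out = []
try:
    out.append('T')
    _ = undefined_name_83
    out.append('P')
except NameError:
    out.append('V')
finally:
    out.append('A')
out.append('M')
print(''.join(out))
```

Execution trace: 'T' (try body) → 'V' (except NameError) → 'A' (finally) → 'M' (after the try/except). Output: TVAM

Answer: TVAM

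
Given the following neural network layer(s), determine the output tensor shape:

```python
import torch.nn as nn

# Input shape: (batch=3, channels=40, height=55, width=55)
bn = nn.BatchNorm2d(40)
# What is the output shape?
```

Input: (3, 40, 55, 55) -> Output: (3, 40, 55, 55)

Answer: (3, 40, 55, 55)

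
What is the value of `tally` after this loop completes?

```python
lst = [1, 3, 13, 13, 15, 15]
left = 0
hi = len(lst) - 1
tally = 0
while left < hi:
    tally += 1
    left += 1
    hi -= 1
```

Iterations until pointers meet (list length 6)
`tally` takes the values: 0 → 1 → 2 → 3

Answer: 3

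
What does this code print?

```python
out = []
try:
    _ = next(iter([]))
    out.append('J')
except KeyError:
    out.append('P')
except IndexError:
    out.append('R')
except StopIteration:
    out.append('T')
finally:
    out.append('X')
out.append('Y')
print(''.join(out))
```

Execution trace: 'T' (except StopIteration) → 'X' (finally) → 'Y' (after the try/except). Output: TXY

Answer: TXY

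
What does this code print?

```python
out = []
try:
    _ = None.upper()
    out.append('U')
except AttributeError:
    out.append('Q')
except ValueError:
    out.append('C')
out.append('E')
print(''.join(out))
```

Execution trace: 'Q' (except AttributeError) → 'E' (after the try/except). Output: QE

Answer: QE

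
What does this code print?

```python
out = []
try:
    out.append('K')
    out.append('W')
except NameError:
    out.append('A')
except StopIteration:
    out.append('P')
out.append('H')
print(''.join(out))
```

Execution trace: 'K' (try body) → 'W' (try body, no exception) → 'H' (after the try/except). Output: KWH

Answer: KWH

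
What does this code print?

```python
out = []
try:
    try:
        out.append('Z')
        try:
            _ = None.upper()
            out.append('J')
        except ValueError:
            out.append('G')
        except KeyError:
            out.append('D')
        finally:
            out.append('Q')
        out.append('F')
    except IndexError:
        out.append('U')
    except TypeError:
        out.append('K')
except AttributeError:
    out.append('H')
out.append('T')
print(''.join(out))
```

Execution trace: 'Z' (try body) → 'Q' (inner finally) → 'H' (outer except AttributeError) → 'T' (after the try/except). Output: ZQHT

Answer: ZQHT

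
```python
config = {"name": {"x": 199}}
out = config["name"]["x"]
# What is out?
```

Trace:
`config = {"name": {"x": 199}}` → config = {'name': {'x': 199}}
`out = config["name"]["x"]` → out = 199
So out = 199

Answer: 199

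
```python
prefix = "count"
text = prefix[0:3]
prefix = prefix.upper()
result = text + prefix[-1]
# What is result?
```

Trace:
`prefix = "count"` → prefix = 'count'
`text = prefix[0:3]` → text = 'cou'
`prefix = prefix.upper()` → prefix = 'COUNT'
`result = text + prefix[-1]` → result = 'couT'
So result = 'couT'

Answer: 'couT'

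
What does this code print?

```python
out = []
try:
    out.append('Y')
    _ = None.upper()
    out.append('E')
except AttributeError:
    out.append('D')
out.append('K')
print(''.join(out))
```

Execution trace: 'Y' (try body) → 'D' (except AttributeError) → 'K' (after the try/except). Output: YDK

Answer: YDK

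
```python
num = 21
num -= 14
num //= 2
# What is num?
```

Trace:
`num = 21` → num = 21
`num -= 14` → num = 7
`num //= 2` → num = 3
So num = 3

Answer: 3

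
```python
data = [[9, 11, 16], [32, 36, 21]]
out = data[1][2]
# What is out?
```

Trace:
`data = [[9, 11, 16], [32, 36, 21]]` → data = [[9, 11, 16], [32, 36, 21]]
`out = data[1][2]` → out = 21
So out = 21

Answer: 21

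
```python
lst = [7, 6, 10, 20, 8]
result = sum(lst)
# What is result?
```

Trace:
`lst = [7, 6, 10, 20, 8]` → lst = [7, 6, 10, 20, 8]
`result = sum(lst)` → result = 51
So result = 51

Answer: 51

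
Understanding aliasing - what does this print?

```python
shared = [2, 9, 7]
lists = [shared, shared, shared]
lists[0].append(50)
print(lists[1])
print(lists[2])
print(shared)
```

Key concept: list of same reference.
Step by step:
`shared = [2, 9, 7]` → shared = [2, 9, 7]
`lists = [shared, shared, shared]` → lists = [[2, 9, 7], [2, 9, 7], [2, 9, 7]]
`lists[0].append(50)` → shared = [2, 9, 7, 50]; lists = [[2, 9, 7, 50], [2, 9, 7, 50], [2, 9, 7, 50]]
`print(lists[1])` → prints [2, 9, 7, 50]
`print(lists[2])` → prints [2, 9, 7, 50]
`print(shared)` → prints [2, 9, 7, 50]

Answer:
[2, 9, 7, 50]
[2, 9, 7, 50]
[2, 9, 7, 50]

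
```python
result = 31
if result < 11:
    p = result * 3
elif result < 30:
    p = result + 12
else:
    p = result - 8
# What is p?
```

Trace:
`result = 31` → result = 31
`if result < 11: ...` → result < 11 is False, result < 30 is False, take else branch → p = 23
So p = 23

Answer: 23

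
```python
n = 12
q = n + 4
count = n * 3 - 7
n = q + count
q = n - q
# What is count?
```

Trace:
`n = 12` → n = 12
`q = n + 4` → q = 16
`count = n * 3 - 7` → count = 29
`n = q + count` → n = 45
`q = n - q` → q = 29
So count = 29

Answer: 29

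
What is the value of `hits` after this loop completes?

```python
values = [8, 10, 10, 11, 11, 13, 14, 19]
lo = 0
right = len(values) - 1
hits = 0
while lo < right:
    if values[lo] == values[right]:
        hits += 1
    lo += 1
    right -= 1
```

Count matching pairs from ends
`hits` takes the values: 0 → 1

Answer: 1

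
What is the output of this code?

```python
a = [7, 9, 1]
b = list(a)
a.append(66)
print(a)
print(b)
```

Key concept: list() constructor creates copy.
Step by step:
`a = [7, 9, 1]` → a = [7, 9, 1]
`b = list(a)` → b = [7, 9, 1]
`a.append(66)` → a = [7, 9, 1, 66]
`print(a)` → prints [7, 9, 1, 66]
`print(b)` → prints [7, 9, 1]

Answer:
[7, 9, 1, 66]
[7, 9, 1]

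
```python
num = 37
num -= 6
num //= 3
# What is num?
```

Trace:
`num = 37` → num = 37
`num -= 6` → num = 31
`num //= 3` → num = 10
So num = 10

Answer: 10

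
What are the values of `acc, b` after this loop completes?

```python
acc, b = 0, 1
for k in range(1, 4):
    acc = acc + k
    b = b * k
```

Sum and factorial of 1 to 3
`acc, b` takes the values: (0, 1) → (1, 1) → (3, 1) → (3, 2) → (6, 2) → (6, 6)

Answer: 6, 6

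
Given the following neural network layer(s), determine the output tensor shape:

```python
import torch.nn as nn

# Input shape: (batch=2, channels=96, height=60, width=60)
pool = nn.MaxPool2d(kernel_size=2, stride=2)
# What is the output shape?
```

Input: (2, 96, 60, 60) -> Output: (2, 96, 30, 30)

Answer: (2, 96, 30, 30)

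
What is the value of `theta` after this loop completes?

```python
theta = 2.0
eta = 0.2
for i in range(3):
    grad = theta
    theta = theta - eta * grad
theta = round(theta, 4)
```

Gradient descent: w = 2.0 * (1 - 0.2)^3
`theta` takes the values: 2.0 → 1.6 → 1.28 → 1.024

Answer: 1.024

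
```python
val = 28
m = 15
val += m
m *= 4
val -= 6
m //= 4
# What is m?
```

Trace:
`val = 28` → val = 28
`m = 15` → m = 15
`val += m` → val = 43
`m *= 4` → m = 60
`val -= 6` → val = 37
`m //= 4` → m = 15
So m = 15

Answer: 15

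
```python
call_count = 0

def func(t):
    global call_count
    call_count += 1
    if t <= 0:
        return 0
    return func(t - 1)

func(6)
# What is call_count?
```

Linear recursion stepping by 1: 7 calls from t=6 down to ≤0.

Answer: 7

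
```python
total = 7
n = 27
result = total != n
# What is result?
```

Trace:
`total = 7` → total = 7
`n = 27` → n = 27
`result = total != n` → result = True
So result = True

Answer: True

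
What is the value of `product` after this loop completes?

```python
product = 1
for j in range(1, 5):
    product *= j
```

4! = 24
`product` takes the values: 1 → 2 → 6 → 24

Answer: 24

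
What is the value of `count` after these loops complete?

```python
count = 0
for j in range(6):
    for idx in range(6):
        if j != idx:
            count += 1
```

6² - 6 (exclude diagonal)
`count` takes the values: 0 → 1 → 2 → 3 → 4 → 5 → 6 → 7 → 8 → 9 → 10 → 11 → 12 → 13 → 14 → 15 → 16 → 17 → 18 → 19 → 20 → 21 → 22 → 23 → 24 → 25 → 26 → 27 → 28 → 29 → 30

Answer: 30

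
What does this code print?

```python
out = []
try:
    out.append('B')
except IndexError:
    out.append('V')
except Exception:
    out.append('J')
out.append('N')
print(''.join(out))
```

Execution trace: 'B' (try body, no exception) → 'N' (after the try/except). Output: BN

Answer: BN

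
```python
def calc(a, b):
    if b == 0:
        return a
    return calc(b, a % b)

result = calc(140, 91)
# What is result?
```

calc(140, 91) -> calc(91, 49) -> calc(49, 42) -> calc(42, 7) -> calc(7, 0) -> 7

Answer: 7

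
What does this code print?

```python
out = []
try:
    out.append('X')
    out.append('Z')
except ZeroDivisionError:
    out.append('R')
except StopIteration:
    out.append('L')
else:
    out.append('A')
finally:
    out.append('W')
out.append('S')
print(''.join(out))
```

Execution trace: 'X' (try body) → 'Z' (try body, no exception) → 'A' (else) → 'W' (finally) → 'S' (after the try/except). Output: XZAWS

Answer: XZAWS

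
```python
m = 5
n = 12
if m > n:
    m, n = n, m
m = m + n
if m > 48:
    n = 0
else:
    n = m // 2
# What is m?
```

Trace:
`m = 5` → m = 5
`n = 12` → n = 12
`if m > n: ...` → m > n is False → no variable changes
`m = m + n` → m = 17
`if m > 48: ...` → m > 48 is False, take else branch → n = 8
So m = 17

Answer: 17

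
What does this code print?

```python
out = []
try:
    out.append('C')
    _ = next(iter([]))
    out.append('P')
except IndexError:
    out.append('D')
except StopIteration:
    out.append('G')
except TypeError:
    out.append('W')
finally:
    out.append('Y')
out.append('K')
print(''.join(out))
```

Execution trace: 'C' (try body) → 'G' (except StopIteration) → 'Y' (finally) → 'K' (after the try/except). Output: CGYK

Answer: CGYK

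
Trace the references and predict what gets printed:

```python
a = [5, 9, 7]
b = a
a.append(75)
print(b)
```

Key concept: basic list aliasing.
Step by step:
`a = [5, 9, 7]` → a = [5, 9, 7]
`b = a` → b = [5, 9, 7] (same object as a)
`a.append(75)` → a = [5, 9, 7, 75] (same object as b); b = [5, 9, 7, 75] (same object as a)
`print(b)` → prints [5, 9, 7, 75]

Answer: [5, 9, 7, 75]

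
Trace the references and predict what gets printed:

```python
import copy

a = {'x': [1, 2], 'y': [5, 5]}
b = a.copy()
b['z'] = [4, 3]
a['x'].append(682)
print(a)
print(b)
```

Key concept: shallow copy of dict with mutable values.
Step by step:
`a = {'x': [1, 2], 'y': [5, 5]}` → a = {'x': [1, 2], 'y': [5, 5]}
`b = a.copy()` → b = {'x': [1, 2], 'y': [5, 5]}
`b['z'] = [4, 3]` → b = {'x': [1, 2], 'y': [5, 5], 'z': [4, 3]}
`a['x'].append(682)` → a = {'x': [1, 2, 682], 'y': [5, 5]}; b = {'x': [1, 2, 682], 'y': [5, 5], 'z': [4, 3]}
`print(a)` → prints {'x': [1, 2, 682], 'y': [5, 5]}
`print(b)` → prints {'x': [1, 2, 682], 'y': [5, 5], 'z': [4, 3]}

Answer:
{'x': [1, 2, 682], 'y': [5, 5]}
{'x': [1, 2, 682], 'y': [5, 5], 'z': [4, 3]}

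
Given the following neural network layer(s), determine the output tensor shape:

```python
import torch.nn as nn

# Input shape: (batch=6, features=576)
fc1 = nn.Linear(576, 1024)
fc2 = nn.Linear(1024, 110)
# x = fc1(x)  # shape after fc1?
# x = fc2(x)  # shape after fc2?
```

Input: (6, 576) -> after fc1: (6, 1024) -> Output: (6, 110)

Answer: (6, 110)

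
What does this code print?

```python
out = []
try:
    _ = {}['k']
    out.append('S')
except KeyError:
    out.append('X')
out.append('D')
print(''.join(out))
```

Execution trace: 'X' (except KeyError) → 'D' (after the try/except). Output: XD

Answer: XD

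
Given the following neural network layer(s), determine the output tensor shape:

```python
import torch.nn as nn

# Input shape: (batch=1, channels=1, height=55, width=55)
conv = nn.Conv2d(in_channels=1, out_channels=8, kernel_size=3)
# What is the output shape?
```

Input: (1, 1, 55, 55) -> Output: (1, 8, 53, 53)

Answer: (1, 8, 53, 53)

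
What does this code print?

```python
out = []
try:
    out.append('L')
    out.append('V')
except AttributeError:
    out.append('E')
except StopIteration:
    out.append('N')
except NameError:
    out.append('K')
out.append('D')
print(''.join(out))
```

Execution trace: 'L' (try body) → 'V' (try body, no exception) → 'D' (after the try/except). Output: LVD

Answer: LVD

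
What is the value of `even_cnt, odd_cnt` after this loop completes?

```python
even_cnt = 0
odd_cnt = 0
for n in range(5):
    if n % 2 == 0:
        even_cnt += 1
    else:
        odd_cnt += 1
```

Count evens and odds in range(5)
`even_cnt, odd_cnt` takes the values: (0, 0) → (1, 0) → (1, 1) → (2, 1) → (2, 2) → (3, 2)

Answer: 3, 2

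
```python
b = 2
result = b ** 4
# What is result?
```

Trace:
`b = 2` → b = 2
`result = b ** 4` → result = 16
So result = 16

Answer: 16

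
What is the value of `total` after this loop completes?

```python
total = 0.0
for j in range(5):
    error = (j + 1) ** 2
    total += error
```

Sum of squared losses 1² + 2² + ... + 5²
`total` takes the values: 0.0 → 1.0 → 5.0 → 14.0 → 30.0 → 55.0

Answer: 55.0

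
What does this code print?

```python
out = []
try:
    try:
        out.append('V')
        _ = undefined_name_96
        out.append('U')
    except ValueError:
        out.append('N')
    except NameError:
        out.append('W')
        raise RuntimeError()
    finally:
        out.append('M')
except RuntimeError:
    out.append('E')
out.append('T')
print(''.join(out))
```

Execution trace: 'V' (try body) → 'W' (except NameError) → 'M' (finally) → 'E' (outer except RuntimeError) → 'T' (after the try/except). Output: VWMET

Answer: VWMET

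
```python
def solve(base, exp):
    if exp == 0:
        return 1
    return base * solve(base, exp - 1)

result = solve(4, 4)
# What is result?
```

solve(4, 4) = 4 * 4 * 4 * 4 = 256

Answer: 256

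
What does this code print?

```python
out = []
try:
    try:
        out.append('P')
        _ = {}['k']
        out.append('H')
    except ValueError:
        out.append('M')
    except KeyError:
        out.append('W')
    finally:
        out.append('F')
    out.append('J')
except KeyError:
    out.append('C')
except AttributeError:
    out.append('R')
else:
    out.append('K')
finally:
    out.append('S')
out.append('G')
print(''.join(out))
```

Execution trace: 'P' (inner try body) → 'W' (inner except KeyError) → 'F' (inner finally) → 'J' (try body, no exception) → 'K' (else) → 'S' (finally) → 'G' (after the try/except). Output: PWFJKSG

Answer: PWFJKSG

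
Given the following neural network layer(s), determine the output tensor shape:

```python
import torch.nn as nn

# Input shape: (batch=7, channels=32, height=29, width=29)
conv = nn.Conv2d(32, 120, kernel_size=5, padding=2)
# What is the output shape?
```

Input: (7, 32, 29, 29) -> Output: (7, 120, 29, 29)

Answer: (7, 120, 29, 29)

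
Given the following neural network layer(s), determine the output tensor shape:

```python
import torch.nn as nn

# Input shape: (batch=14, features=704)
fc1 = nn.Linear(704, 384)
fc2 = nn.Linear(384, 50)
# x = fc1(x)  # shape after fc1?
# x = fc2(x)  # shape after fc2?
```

Input: (14, 704) -> after fc1: (14, 384) -> Output: (14, 50)

Answer: (14, 50)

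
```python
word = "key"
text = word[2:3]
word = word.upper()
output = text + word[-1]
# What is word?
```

Trace:
`word = "key"` → word = 'key'
`text = word[2:3]` → text = 'y'
`word = word.upper()` → word = 'KEY'
`output = text + word[-1]` → output = 'yY'
So word = 'KEY'

Answer: 'KEY'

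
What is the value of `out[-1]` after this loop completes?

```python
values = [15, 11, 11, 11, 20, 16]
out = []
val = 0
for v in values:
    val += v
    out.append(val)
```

Cumulative sum ends at 84
`out` takes the values: [] → [15] → [15, 26] → [15, 26, 37] → [15, 26, 37, 48] → [15, 26, 37, 48, 68] → [15, 26, 37, 48, 68, 84]
So `out[-1]` = 84

Answer: 84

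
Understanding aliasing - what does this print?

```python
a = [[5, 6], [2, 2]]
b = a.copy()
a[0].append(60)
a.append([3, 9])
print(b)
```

Key concept: shallow copy with nested lists.
Step by step:
`a = [[5, 6], [2, 2]]` → a = [[5, 6], [2, 2]]
`b = a.copy()` → b = [[5, 6], [2, 2]]
`a[0].append(60)` → a = [[5, 6, 60], [2, 2]]; b = [[5, 6, 60], [2, 2]]
`a.append([3, 9])` → a = [[5, 6, 60], [2, 2], [3, 9]]
`print(b)` → prints [[5, 6, 60], [2, 2]]

Answer: [[5, 6, 60], [2, 2]]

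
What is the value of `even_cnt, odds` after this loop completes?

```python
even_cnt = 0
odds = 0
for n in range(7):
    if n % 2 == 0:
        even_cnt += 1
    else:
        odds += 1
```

Count evens and odds in range(7)
`even_cnt, odds` takes the values: (0, 0) → (1, 0) → (1, 1) → (2, 1) → (2, 2) → (3, 2) → (3, 3) → (4, 3)

Answer: 4, 3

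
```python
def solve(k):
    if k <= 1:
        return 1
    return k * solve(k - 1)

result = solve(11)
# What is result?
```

solve(11) = 11 * 10 * 9 * 8 * 7 * 6 * 5 * 4 * 3 * 2 * 1 = 39916800

Answer: 39916800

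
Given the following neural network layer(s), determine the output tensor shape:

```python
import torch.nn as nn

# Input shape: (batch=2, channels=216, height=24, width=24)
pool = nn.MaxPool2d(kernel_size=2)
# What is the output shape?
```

Input: (2, 216, 24, 24) -> Output: (2, 216, 12, 12)

Answer: (2, 216, 12, 12)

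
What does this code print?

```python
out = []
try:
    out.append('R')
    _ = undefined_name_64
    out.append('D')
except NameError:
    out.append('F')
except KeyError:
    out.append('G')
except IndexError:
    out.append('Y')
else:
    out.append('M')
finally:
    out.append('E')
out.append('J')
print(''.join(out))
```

Execution trace: 'R' (try body) → 'F' (except NameError) → 'E' (finally) → 'J' (after the try/except). Output: RFEJ

Answer: RFEJ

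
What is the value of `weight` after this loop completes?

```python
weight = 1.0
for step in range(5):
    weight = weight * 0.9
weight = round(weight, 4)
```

Exponential decay: 1.0 * 0.9^5
`weight` takes the values: 1.0 → 0.9 → 0.81 → 0.729 → 0.6561 → 0.59049 → 0.5905

Answer: 0.5905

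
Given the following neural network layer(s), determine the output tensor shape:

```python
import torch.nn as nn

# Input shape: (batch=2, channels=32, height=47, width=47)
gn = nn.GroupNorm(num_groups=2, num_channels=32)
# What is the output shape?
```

Input: (2, 32, 47, 47) -> Output: (2, 32, 47, 47)

Answer: (2, 32, 47, 47)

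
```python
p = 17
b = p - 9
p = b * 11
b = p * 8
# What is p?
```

Trace:
`p = 17` → p = 17
`b = p - 9` → b = 8
`p = b * 11` → p = 88
`b = p * 8` → b = 704
So p = 88

Answer: 88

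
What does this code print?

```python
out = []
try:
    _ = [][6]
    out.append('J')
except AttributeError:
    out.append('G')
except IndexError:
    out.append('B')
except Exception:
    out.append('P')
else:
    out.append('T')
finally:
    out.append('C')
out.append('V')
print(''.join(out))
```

Execution trace: 'B' (except IndexError) → 'C' (finally) → 'V' (after the try/except). Output: BCV

Answer: BCV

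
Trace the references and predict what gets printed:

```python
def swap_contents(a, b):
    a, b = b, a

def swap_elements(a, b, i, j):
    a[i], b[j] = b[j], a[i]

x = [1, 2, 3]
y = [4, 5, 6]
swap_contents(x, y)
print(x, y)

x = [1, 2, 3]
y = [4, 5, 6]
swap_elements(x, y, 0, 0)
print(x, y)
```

Key concept: parameter rebinding vs mutation.
Step by step:
`x = [1, 2, 3]` → x = [1, 2, 3]
`y = [4, 5, 6]` → y = [4, 5, 6]
`swap_contents(x, y)` → no visible change to tracked variables
`print(x, y)` → prints [1, 2, 3] [4, 5, 6]
`x = [1, 2, 3]` → x = [1, 2, 3]
`y = [4, 5, 6]` → y = [4, 5, 6]
`swap_elements(x, y, 0, 0)` → x = [4, 2, 3]; y = [1, 5, 6]
`print(x, y)` → prints [4, 2, 3] [1, 5, 6]

Answer:
[1, 2, 3] [4, 5, 6]
[4, 2, 3] [1, 5, 6]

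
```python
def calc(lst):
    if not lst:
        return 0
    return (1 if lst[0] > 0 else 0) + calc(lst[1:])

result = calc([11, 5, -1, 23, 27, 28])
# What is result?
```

Count of positive elements in [11, 5, -1, 23, 27, 28] = 5

Answer: 5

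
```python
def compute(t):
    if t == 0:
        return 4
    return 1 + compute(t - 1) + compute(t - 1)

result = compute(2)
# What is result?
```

compute(t) = 1 + 2·compute(t-1), compute(0)=4. Closed form: (4+1)·2^2 - 1 = 19.

Answer: 19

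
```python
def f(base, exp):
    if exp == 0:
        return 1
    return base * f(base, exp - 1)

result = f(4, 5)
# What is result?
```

f(4, 5) = 4 * 4 * 4 * 4 * 4 = 1024

Answer: 1024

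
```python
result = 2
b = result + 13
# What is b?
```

Trace:
`result = 2` → result = 2
`b = result + 13` → b = 15
So b = 15

Answer: 15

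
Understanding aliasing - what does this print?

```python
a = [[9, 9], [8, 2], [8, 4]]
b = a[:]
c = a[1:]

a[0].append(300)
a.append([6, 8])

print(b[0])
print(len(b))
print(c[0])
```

Key concept: slice with nested mutation.
Step by step:
`a = [[9, 9], [8, 2], [8, 4]]` → a = [[9, 9], [8, 2], [8, 4]]
`b = a[:]` → b = [[9, 9], [8, 2], [8, 4]]
`c = a[1:]` → c = [[8, 2], [8, 4]]
`a[0].append(300)` → a = [[9, 9, 300], [8, 2], [8, 4]]; b = [[9, 9, 300], [8, 2], [8, 4]]
`a.append([6, 8])` → a = [[9, 9, 300], [8, 2], [8, 4], [6, 8]]
`print(b[0])` → prints [9, 9, 300]
`print(len(b))` → prints 3
`print(c[0])` → prints [8, 2]

Answer:
[9, 9, 300]
3
[8, 2]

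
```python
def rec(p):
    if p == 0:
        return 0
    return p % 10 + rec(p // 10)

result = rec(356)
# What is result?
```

Sum of digits of 356: 6 + 5 + 3 = 14

Answer: 14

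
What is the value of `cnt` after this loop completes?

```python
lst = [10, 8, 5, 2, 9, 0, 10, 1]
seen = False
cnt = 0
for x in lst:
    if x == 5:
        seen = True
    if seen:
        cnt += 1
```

Count elements after first 5 in [10, 8, 5, 2, 9, 0, 10, 1]
`cnt` takes the values: 0 → 1 → 2 → 3 → 4 → 5 → 6

Answer: 6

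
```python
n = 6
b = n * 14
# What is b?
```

Trace:
`n = 6` → n = 6
`b = n * 14` → b = 84
So b = 84

Answer: 84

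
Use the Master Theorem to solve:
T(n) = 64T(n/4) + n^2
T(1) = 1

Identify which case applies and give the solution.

a=64, b=4, f(n)=n^2. log_4(64) = 3. Since c=2 < 3, Case 1 applies: T(n) = Θ(n^log_b(a)) = O(n^3).

Answer: O(n^3) - Case 1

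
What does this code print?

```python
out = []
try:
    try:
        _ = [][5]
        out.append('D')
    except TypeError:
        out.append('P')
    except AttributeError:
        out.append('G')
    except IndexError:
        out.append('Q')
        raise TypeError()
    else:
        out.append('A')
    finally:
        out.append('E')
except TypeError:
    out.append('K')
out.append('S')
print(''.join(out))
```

Execution trace: 'Q' (inner except IndexError) → 'E' (inner finally) → 'K' (outer except TypeError) → 'S' (after the try/except). Output: QEKS

Answer: QEKS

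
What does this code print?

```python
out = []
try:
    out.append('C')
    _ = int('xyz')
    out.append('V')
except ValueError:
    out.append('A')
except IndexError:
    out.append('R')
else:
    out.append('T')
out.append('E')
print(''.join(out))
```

Execution trace: 'C' (try body) → 'A' (except ValueError) → 'E' (after the try/except). Output: CAE

Answer: CAE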